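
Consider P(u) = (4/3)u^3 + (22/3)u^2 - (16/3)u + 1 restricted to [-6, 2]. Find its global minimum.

7/81

P'(u) = 4u^2 + (44/3)u - 16/3, which vanishes at u = -4 and u = 1/3.
Candidates: P(-6) = 9,  P(-4) = 163/3,  P(1/3) = 7/81,  P(2) = 91/3.
So the minimum is P(1/3) = 7/81.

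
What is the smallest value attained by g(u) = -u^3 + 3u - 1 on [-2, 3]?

-19

Differentiating, g'(u) = -3u^2 + 3; which vanishes at u = -1 and u = 1.
Compare values at every candidate in [-2, 3]: g(-2) = 1; g(-1) = -3; g(1) = 1; g(3) = -19.
So the minimum is g(3) = -19.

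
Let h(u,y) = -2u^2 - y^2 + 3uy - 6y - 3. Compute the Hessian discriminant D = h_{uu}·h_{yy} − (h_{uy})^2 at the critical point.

∂h/∂u = -4u + 3y = 0 and ∂h/∂y = 3u - 2y - 6 = 0, so (u, y) = (18, 24).
The Hessian has h_{uu} = -4, h_{yy} = -2, h_{uy} = 3, giving D = -1 < 0, so the point is a saddle point.
D = (-4)·(-2) − (3)^2 = -1.

-1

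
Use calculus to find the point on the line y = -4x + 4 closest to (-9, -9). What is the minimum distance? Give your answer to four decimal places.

Minimize D(x)^2 = (x + 9)^2 + (-4x + 13)^2.
d/dx[D^2] = 2(x + 9) + 2·(-4)·(-4x + 13) = 0 ⇒ x = 43/17.
Then y = -104/17 and the distance is √(2401/17) ≈ 11.8842.

11.8842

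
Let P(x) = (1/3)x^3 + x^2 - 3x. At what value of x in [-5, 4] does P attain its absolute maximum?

Differentiating, P'(x) = x^2 + 2x - 3; which vanishes at x = -3 and x = 1.
Candidates: P(-5) = -5/3, P(-3) = 9, P(1) = -5/3, P(4) = 76/3.
So the maximum is P(4) = 76/3.

4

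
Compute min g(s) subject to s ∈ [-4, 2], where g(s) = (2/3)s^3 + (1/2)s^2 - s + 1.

The derivative is 2s^2 + s - 1, which vanishes at s = -1 and s = 1/2.
Compare values at every candidate in [-4, 2]: g(-4) = -89/3,  g(-1) = 11/6,  g(1/2) = 17/24,  g(2) = 19/3.
Hence the absolute minimum is -89/3 at s = -4.

-89/3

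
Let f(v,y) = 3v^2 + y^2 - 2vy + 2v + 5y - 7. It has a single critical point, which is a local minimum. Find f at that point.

∂f/∂v = 6v - 2y + 2 = 0 and ∂f/∂y = -2v + 2y + 5 = 0, so (v, y) = (-7/4, -17/4).
The Hessian has f_{vv} = 6, f_{yy} = 2, f_{vy} = -2, giving D = 8 > 0 with f_{vv} > 0, so the point is a local minimum.
f(-7/4, -17/4) = -155/8.

-155/8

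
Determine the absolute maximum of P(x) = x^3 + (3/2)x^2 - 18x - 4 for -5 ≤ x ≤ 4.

The derivative is 3x^2 + 3x - 18, which vanishes at x = -3 and x = 2.
Compare values at every candidate in [-5, 4]: P(-5) = -3/2,  P(-3) = 73/2,  P(2) = -26,  P(4) = 12.
So the maximum is P(-3) = 73/2.

73/2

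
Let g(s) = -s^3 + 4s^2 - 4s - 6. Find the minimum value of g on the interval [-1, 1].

-194/27

g'(s) = -3s^2 + 8s - 4, whose only zero in [-1, 1] is s = 2/3.
Candidates: g(-1) = 3, g(2/3) = -194/27, g(1) = -7.
Hence the absolute minimum is -194/27 at s = 2/3.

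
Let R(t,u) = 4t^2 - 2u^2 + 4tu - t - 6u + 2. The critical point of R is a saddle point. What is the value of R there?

∂R/∂t = 8t + 4u - 1 = 0 and ∂R/∂u = 4t - 4u - 6 = 0, so (t, u) = (7/12, -11/12).
The Hessian has R_{tt} = 8, R_{uu} = -4, R_{tu} = 4, giving D = -48 < 0, so the point is a saddle point.
R(7/12, -11/12) = 107/24.

107/24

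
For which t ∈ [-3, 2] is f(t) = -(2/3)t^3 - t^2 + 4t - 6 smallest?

-2

The derivative is -2t^2 - 2t + 4, which vanishes at t = -2 and t = 1.
Evaluating at the critical points and endpoints: f(-3) = -9,  f(-2) = -38/3,  f(1) = -11/3,  f(2) = -22/3.
So the minimum is f(-2) = -38/3.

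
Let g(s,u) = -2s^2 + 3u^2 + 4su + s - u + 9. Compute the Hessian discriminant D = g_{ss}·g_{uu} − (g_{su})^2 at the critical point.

∂g/∂s = -4s + 4u + 1 = 0 and ∂g/∂u = 4s + 6u - 1 = 0, so (s, u) = (1/4, 0).
The Hessian has g_{ss} = -4, g_{uu} = 6, g_{su} = 4, giving D = -40 < 0, so the point is a saddle point.
D = (-4)·(6) − (4)^2 = -40.

-40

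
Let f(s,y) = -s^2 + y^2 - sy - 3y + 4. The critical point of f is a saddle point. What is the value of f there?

11/5

∂f/∂s = -2s - y = 0 and ∂f/∂y = -s + 2y - 3 = 0, so (s, y) = (-3/5, 6/5).
The Hessian has f_{ss} = -2, f_{yy} = 2, f_{sy} = -1, giving D = -5 < 0, so the point is a saddle point.
f(-3/5, 6/5) = 11/5.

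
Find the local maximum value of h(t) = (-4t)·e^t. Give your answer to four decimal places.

1.4715

By the product rule, h'(t) = (-4t - 4)·e^t. Since e^t > 0, the only critical point is t = -1.
h''(-1) has the same sign as -4 < 0, so this is a local maximum.
h(-1) = (4)·e^(-1) ≈ 1.4715.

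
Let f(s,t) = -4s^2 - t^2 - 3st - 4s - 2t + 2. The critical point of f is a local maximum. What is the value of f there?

22/7

∂f/∂s = -8s - 3t - 4 = 0 and ∂f/∂t = -3s - 2t - 2 = 0, so (s, t) = (-2/7, -4/7).
The Hessian has f_{ss} = -8, f_{tt} = -2, f_{st} = -3, giving D = 7 > 0 with f_{ss} < 0, so the point is a local maximum.
f(-2/7, -4/7) = 22/7.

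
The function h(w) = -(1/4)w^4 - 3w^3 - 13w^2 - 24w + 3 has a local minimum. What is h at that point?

Critical points: h'(w) = -w^3 - 9w^2 - 26w - 24 vanishes at w = -4, -3, -2.
Second-derivative test with h''(w) = -3w^2 - 18w - 26: h''(-4) = -2 < 0 ⇒ local maximum; h''(-3) = 1 > 0 ⇒ local minimum; h''(-2) = -2 < 0 ⇒ local maximum.
Thus h has its local minimum at w = -3, with value 75/4.

75/4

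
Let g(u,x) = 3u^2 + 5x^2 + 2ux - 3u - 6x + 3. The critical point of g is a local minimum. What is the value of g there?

∂g/∂u = 6u + 2x - 3 = 0 and ∂g/∂x = 2u + 10x - 6 = 0, so (u, x) = (9/28, 15/28).
The Hessian has g_{uu} = 6, g_{xx} = 10, g_{ux} = 2, giving D = 56 > 0 with g_{uu} > 0, so the point is a local minimum.
g(9/28, 15/28) = 51/56.

51/56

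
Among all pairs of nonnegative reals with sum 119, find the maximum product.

With x + y = 119, the product is P(x) = x(119 − x).
P'(x) = 119 − 2x = 0 gives x = 119/2; P'' = −2 < 0, so this is the maximum.
P = 119/2·119/2 = 14161/4.

14161/4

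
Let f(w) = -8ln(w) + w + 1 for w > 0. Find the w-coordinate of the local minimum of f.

f'(w) = -8/w + 1 = 0 gives w = 8.
f''(w) = 8/w², which is positive for w > 0, so this is a local minimum.
f(8) = -8·ln(8) + 8 + 1 ≈ -7.6355.

8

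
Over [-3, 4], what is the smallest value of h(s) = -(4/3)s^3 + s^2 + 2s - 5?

-199/3

Differentiating, h'(s) = -4s^2 + 2s + 2; which vanishes at s = -1/2 and s = 1.
Compare values at every candidate in [-3, 4]: h(-3) = 34,  h(-1/2) = -67/12,  h(1) = -10/3,  h(4) = -199/3.
So the minimum is h(4) = -199/3.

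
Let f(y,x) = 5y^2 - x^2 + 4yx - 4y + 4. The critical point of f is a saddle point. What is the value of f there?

∂f/∂y = 10y + 4x - 4 = 0 and ∂f/∂x = 4y - 2x = 0, so (y, x) = (2/9, 4/9).
The Hessian has f_{yy} = 10, f_{xx} = -2, f_{yx} = 4, giving D = -36 < 0, so the point is a saddle point.
f(2/9, 4/9) = 32/9.

32/9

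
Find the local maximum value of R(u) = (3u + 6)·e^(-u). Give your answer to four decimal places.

R'(u) = 3·e^(-u) + (3u + 6)·(-1)·e^(-u) = (-3u - 3)·e^(-u). Since e^(-u) > 0, the only critical point is u = -1.
R''(-1) has the same sign as -3 < 0, so this is a local maximum.
R(-1) = (3)·e^(1) ≈ 8.1548.

8.1548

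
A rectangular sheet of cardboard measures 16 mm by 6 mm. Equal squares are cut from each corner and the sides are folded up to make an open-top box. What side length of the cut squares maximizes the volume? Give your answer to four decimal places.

With cut size x, the volume is V(x) = x(16 − 2x)(6 − 2x) for 0 < x < 3.
V'(x) = 12x^2 − 88x + 96. Setting V'(x) = 0 gives x ≈ 1.3333 (the root in (0, 3)).
V''(x) = 24x − 88 is negative there, so this is the maximum; V ≈ 59.2593.

1.3333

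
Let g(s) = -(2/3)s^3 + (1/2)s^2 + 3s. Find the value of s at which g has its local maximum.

Critical points: g'(s) = -2s^2 + s + 3 vanishes at s = -1, 3/2.
Since g''(s) = -4s + 1, we get g''(-1) = 5 > 0 ⇒ local minimum; g''(3/2) = -5 < 0 ⇒ local maximum.
So the local maximum value is g(3/2) = 27/8.

3/2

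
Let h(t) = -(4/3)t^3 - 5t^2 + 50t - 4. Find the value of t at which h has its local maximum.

Critical points: h'(t) = -4t^2 - 10t + 50 vanishes at t = -5, 5/2.
Second-derivative test with h''(t) = -8t - 10: h''(-5) = 30 > 0 ⇒ local minimum; h''(5/2) = -30 < 0 ⇒ local maximum.
Thus h has its local maximum at t = 5/2, with value 827/12.

5/2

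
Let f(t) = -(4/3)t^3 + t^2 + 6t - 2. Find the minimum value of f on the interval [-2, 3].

Differentiating, f'(t) = -4t^2 + 2t + 6; which vanishes at t = -1 and t = 3/2.
Compare values at every candidate in [-2, 3]: f(-2) = 2/3; f(-1) = -17/3; f(3/2) = 19/4; f(3) = -11.
The minimum over the interval is -11, attained at t = 3.

-11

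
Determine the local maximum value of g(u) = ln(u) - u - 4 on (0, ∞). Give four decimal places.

g'(u) = 1/u − 1 = 0 gives u = 1.
g''(u) = -1/u², which is negative for u > 0, so this is a local maximum.
g(1) = 1·ln(1) - 1 - 4 ≈ -5.0000.

-5.0000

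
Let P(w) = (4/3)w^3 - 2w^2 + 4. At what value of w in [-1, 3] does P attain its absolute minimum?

-1

P'(w) = 4w^2 - 4w, which vanishes at w = 0 and w = 1.
Compare values at every candidate in [-1, 3]: P(-1) = 2/3, P(0) = 4, P(1) = 10/3, P(3) = 22.
So the minimum is P(-1) = 2/3.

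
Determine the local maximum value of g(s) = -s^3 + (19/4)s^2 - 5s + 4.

Critical points: g'(s) = -3s^2 + (19/2)s - 5 vanishes at s = 2/3, 5/2.
Since g''(s) = -6s + 19/2, we get g''(2/3) = 11/2 > 0 ⇒ local minimum; g''(5/2) = -11/2 < 0 ⇒ local maximum.
Thus g has its local maximum at s = 5/2, with value 89/16.

89/16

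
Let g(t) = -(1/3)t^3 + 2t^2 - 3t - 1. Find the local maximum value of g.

g'(t) = -t^2 + 4t - 3 = 0 at t = 1, 3.
Since g''(t) = -2t + 4, we get g''(1) = 2 > 0 ⇒ local minimum; g''(3) = -2 < 0 ⇒ local maximum.
The local maximum is g(3) = -1.

-1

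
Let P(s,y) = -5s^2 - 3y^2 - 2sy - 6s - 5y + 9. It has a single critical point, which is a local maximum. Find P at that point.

677/56

∂P/∂s = -10s - 2y - 6 = 0 and ∂P/∂y = -2s - 6y - 5 = 0, so (s, y) = (-13/28, -19/28).
The Hessian has P_{ss} = -10, P_{yy} = -6, P_{sy} = -2, giving D = 56 > 0 with P_{ss} < 0, so the point is a local maximum.
P(-13/28, -19/28) = 677/56.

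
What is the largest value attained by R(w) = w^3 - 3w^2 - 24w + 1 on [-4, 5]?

29

R'(w) = 3w^2 - 6w - 24, which vanishes at w = -2 and w = 4.
Compare values at every candidate in [-4, 5]: R(-4) = -15; R(-2) = 29; R(4) = -79; R(5) = -69.
Hence the absolute maximum is 29 at w = -2.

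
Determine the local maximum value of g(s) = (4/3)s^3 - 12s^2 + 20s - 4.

16/3

g'(s) = 4s^2 - 24s + 20. Setting g'(s) = 0 gives s ∈ {1, 5}.
Since g''(s) = 8s - 24, we get g''(1) = -16 < 0 ⇒ local maximum; g''(5) = 16 > 0 ⇒ local minimum.
The local maximum is g(1) = 16/3.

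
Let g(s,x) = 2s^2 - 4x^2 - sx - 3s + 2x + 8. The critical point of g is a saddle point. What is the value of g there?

∂g/∂s = 4s - x - 3 = 0 and ∂g/∂x = -s - 8x + 2 = 0, so (s, x) = (26/33, 5/33).
The Hessian has g_{ss} = 4, g_{xx} = -8, g_{sx} = -1, giving D = -33 < 0, so the point is a saddle point.
g(26/33, 5/33) = 230/33.

230/33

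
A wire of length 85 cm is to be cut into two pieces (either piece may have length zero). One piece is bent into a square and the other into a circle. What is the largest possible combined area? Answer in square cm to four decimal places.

574.9472

Let x be the length used for the square. Square side x/4; circle radius (85−x)/(2π).
A(x) = (x/4)² + π·((85−x)/(2π))² = x²/16 + (85−x)²/(4π) for 0 ≤ x ≤ 85. A'(x) = x/8 − (85−x)/(2π) = 0 gives x = 4·85/(π+4) ≈ 47.6084.
A'' > 0, so the interior critical point is a minimum; the maximum is at an endpoint. A(0) = 574.9472 and A(85) = 451.5625, so the largest area is 574.9472.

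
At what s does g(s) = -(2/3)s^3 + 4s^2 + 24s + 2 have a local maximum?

6

g'(s) = -2s^2 + 8s + 24. Setting g'(s) = 0 gives s ∈ {-2, 6}.
Second-derivative test with g''(s) = -4s + 8: g''(-2) = 16 > 0 ⇒ local minimum; g''(6) = -16 < 0 ⇒ local maximum.
The local maximum is g(6) = 146.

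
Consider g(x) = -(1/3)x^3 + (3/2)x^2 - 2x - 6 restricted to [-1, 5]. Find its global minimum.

-121/6

g'(x) = -x^2 + 3x - 2, which vanishes at x = 1 and x = 2.
Evaluating at the critical points and endpoints: g(-1) = -13/6, g(1) = -41/6, g(2) = -20/3, g(5) = -121/6.
Hence the absolute minimum is -121/6 at x = 5.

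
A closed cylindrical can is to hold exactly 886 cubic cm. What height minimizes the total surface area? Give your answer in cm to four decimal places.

With radius r and height h, πr²h = 886 so h = 886/(πr²), and S(r) = 2πr² + 2πrh = 2πr² + 2·886/r.
S'(r) = 4πr − 2·886/r² = 0 ⇒ r³ = 886/(2π), so r ≈ 5.2050 and h = 2r ≈ 10.4099.
S''(r) = 4π + 4·886/r³ > 0, so this is the minimum; S ≈ 510.6661.

10.4099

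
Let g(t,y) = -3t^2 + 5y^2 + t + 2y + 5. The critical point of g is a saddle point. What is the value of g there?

∂g/∂t = -6t + 1 = 0 and ∂g/∂y = 10y + 2 = 0, so (t, y) = (1/6, -1/5).
The Hessian has g_{tt} = -6, g_{yy} = 10, g_{ty} = 0, giving D = -60 < 0, so the point is a saddle point.
g(1/6, -1/5) = 293/60.

293/60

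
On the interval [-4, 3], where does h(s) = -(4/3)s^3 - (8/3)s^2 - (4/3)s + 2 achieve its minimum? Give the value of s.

3

The derivative is -4s^2 - (16/3)s - 4/3, which vanishes at s = -1 and s = -1/3.
Compare values at every candidate in [-4, 3]: h(-4) = 50; h(-1) = 2; h(-1/3) = 178/81; h(3) = -62.
The minimum over the interval is -62, attained at s = 3.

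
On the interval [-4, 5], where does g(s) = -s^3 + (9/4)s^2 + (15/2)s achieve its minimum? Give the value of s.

5

g'(s) = -3s^2 + (9/2)s + 15/2, which vanishes at s = -1 and s = 5/2.
Evaluating at the critical points and endpoints: g(-4) = 70,  g(-1) = -17/4,  g(5/2) = 275/16,  g(5) = -125/4.
So the minimum is g(5) = -125/4.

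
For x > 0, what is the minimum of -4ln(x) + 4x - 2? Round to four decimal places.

R'(x) = -4/x + 4 = 0 gives x = 1.
R''(x) = 4/x², which is positive for x > 0, so this is a local minimum.
R(1) = -4·ln(1) + 4 - 2 ≈ 2.0000.

2.0000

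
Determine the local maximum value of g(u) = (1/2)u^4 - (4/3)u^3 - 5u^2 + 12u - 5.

7/6

g'(u) = 2u^3 - 4u^2 - 10u + 12. Setting g'(u) = 0 gives u ∈ {-2, 1, 3}.
Since g''(u) = 6u^2 - 8u - 10, we get g''(-2) = 30 > 0 ⇒ local minimum; g''(1) = -12 < 0 ⇒ local maximum; g''(3) = 20 > 0 ⇒ local minimum.
So the local maximum value is g(1) = 7/6.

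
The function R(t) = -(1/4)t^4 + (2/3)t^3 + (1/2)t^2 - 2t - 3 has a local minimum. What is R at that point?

-49/12

R'(t) = -t^3 + 2t^2 + t - 2. Setting R'(t) = 0 gives t ∈ {-1, 1, 2}.
R''(t) = -3t^2 + 4t + 1. R''(-1) = -6 < 0 ⇒ local maximum; R''(1) = 2 > 0 ⇒ local minimum; R''(2) = -3 < 0 ⇒ local maximum.
Thus R has its local minimum at t = 1, with value -49/12.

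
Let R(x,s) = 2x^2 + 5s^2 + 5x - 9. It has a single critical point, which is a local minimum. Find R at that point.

-97/8

∂R/∂x = 4x + 5 = 0 and ∂R/∂s = 10s = 0, so (x, s) = (-5/4, 0).
The Hessian has R_{xx} = 4, R_{ss} = 10, R_{xs} = 0, giving D = 40 > 0 with R_{xx} > 0, so the point is a local minimum.
R(-5/4, 0) = -97/8.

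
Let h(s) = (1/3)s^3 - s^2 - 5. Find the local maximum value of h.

-5

Critical points: h'(s) = s^2 - 2s vanishes at s = 0, 2.
Second-derivative test with h''(s) = 2s - 2: h''(0) = -2 < 0 ⇒ local maximum; h''(2) = 2 > 0 ⇒ local minimum.
The local maximum is h(0) = -5.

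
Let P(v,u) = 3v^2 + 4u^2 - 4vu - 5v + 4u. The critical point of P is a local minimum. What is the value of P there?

-17/8

∂P/∂v = 6v - 4u - 5 = 0 and ∂P/∂u = -4v + 8u + 4 = 0, so (v, u) = (3/4, -1/8).
The Hessian has P_{vv} = 6, P_{uu} = 8, P_{vu} = -4, giving D = 32 > 0 with P_{vv} > 0, so the point is a local minimum.
P(3/4, -1/8) = -17/8.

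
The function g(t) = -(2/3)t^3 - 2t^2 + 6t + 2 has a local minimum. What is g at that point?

-16

Critical points: g'(t) = -2t^2 - 4t + 6 vanishes at t = -3, 1.
Second-derivative test with g''(t) = -4t - 4: g''(-3) = 8 > 0 ⇒ local minimum; g''(1) = -8 < 0 ⇒ local maximum.
Thus g has its local minimum at t = -3, with value -16.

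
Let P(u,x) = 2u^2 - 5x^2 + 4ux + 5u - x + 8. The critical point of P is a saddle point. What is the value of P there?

∂P/∂u = 4u + 4x + 5 = 0 and ∂P/∂x = 4u - 10x - 1 = 0, so (u, x) = (-23/28, -3/7).
The Hessian has P_{uu} = 4, P_{xx} = -10, P_{ux} = 4, giving D = -56 < 0, so the point is a saddle point.
P(-23/28, -3/7) = 345/56.

345/56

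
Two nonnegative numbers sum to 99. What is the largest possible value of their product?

9801/4

With x + y = 99, the product is P(x) = x(99 − x).
P'(x) = 99 − 2x = 0 gives x = 99/2; P'' = −2 < 0, so this is the maximum.
P = 99/2·99/2 = 9801/4.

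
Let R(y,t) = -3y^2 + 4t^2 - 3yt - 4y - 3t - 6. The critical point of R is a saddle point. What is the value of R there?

-269/57

∂R/∂y = -6y - 3t - 4 = 0 and ∂R/∂t = -3y + 8t - 3 = 0, so (y, t) = (-41/57, 2/19).
The Hessian has R_{yy} = -6, R_{tt} = 8, R_{yt} = -3, giving D = -57 < 0, so the point is a saddle point.
R(-41/57, 2/19) = -269/57.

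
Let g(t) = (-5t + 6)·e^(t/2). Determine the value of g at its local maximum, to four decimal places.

6.7032

g'(t) = (-5)·e^(t/2) + (-5t + 6)·(1/2)·e^(t/2) = (-(5/2)t - 2)·e^(t/2). Since e^(t/2) > 0, the only critical point is t = -4/5.
g''(-4/5) has the same sign as -5/2 < 0, so this is a local maximum.
g(-4/5) = (10)·e^(-2/5) ≈ 6.7032.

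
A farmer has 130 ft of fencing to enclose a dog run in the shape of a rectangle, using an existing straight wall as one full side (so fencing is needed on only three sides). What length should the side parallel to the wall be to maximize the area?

65

Let the sides perpendicular to the wall have length x and the parallel side y, so 2x + y = 130 and the area is A = xy = x(130 − 2x).
A'(x) = 130 − 4x = 0 gives x = 65/2, and A''(x) = −4 < 0 confirms a maximum.
Then y = 130 − 2·65/2 = 65 and A = 4225/2.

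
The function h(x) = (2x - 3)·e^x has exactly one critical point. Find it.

Differentiating with the product rule gives h'(x) = (2x - 1)·e^x. Since e^x > 0, the only critical point is x = 1/2.
h''(1/2) has the same sign as 2 > 0, so this is a local minimum.
h(1/2) = (-2)·e^(1/2) ≈ -3.2974.

1/2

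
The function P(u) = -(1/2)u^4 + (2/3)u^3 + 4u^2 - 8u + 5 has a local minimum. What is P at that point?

Critical points: P'(u) = -2u^3 + 2u^2 + 8u - 8 vanishes at u = -2, 1, 2.
Since P''(u) = -6u^2 + 4u + 8, we get P''(-2) = -24 < 0 ⇒ local maximum; P''(1) = 6 > 0 ⇒ local minimum; P''(2) = -8 < 0 ⇒ local maximum.
Thus P has its local minimum at u = 1, with value 7/6.

7/6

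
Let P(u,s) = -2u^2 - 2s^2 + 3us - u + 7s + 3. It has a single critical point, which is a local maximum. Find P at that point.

∂P/∂u = -4u + 3s - 1 = 0 and ∂P/∂s = 3u - 4s + 7 = 0, so (u, s) = (17/7, 25/7).
The Hessian has P_{uu} = -4, P_{ss} = -4, P_{us} = 3, giving D = 7 > 0 with P_{uu} < 0, so the point is a local maximum.
P(17/7, 25/7) = 100/7.

100/7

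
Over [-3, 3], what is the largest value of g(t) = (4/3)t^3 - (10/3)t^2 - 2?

4

Differentiating, g'(t) = 4t^2 - (20/3)t; which vanishes at t = 0 and t = 5/3.
Evaluating at the critical points and endpoints: g(-3) = -68,  g(0) = -2,  g(5/3) = -412/81,  g(3) = 4.
So the maximum is g(3) = 4.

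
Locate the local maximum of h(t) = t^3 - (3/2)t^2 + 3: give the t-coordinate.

0

h'(t) = 3t^2 - 3t. Setting h'(t) = 0 gives t ∈ {0, 1}.
Second-derivative test with h''(t) = 6t - 3: h''(0) = -3 < 0 ⇒ local maximum; h''(1) = 3 > 0 ⇒ local minimum.
Thus h has its local maximum at t = 0, with value 3.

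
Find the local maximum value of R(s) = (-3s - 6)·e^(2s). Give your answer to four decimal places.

0.0101

Differentiating with the product rule gives R'(s) = (-6s - 15)·e^(2s). Since e^(2s) > 0, the only critical point is s = -5/2.
R''(-5/2) has the same sign as -6 < 0, so this is a local maximum.
R(-5/2) = (3/2)·e^(-5) ≈ 0.0101.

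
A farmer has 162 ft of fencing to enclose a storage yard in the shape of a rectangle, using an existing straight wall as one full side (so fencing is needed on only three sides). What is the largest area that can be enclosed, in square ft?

6561/2

Let the sides perpendicular to the wall have length x and the parallel side y, so 2x + y = 162 and the area is A = xy = x(162 − 2x).
A'(x) = 162 − 4x = 0 gives x = 81/2, and A''(x) = −4 < 0 confirms a maximum.
Then y = 162 − 2·81/2 = 81 and A = 6561/2.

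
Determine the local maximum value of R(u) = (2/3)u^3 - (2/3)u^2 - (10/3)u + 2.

4

Critical points: R'(u) = 2u^2 - (4/3)u - 10/3 vanishes at u = -1, 5/3.
Second-derivative test with R''(u) = 4u - 4/3: R''(-1) = -16/3 < 0 ⇒ local maximum; R''(5/3) = 16/3 > 0 ⇒ local minimum.
So the local maximum value is R(-1) = 4.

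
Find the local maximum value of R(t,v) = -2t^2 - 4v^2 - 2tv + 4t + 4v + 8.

72/7

∂R/∂t = -4t - 2v + 4 = 0 and ∂R/∂v = -2t - 8v + 4 = 0, so (t, v) = (6/7, 2/7).
The Hessian has R_{tt} = -4, R_{vv} = -8, R_{tv} = -2, giving D = 28 > 0 with R_{tt} < 0, so the point is a local maximum.
R(6/7, 2/7) = 72/7.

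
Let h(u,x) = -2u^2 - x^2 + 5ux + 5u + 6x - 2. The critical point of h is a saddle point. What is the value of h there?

∂h/∂u = -4u + 5x + 5 = 0 and ∂h/∂x = 5u - 2x + 6 = 0, so (u, x) = (-40/17, -49/17).
The Hessian has h_{uu} = -4, h_{xx} = -2, h_{ux} = 5, giving D = -17 < 0, so the point is a saddle point.
h(-40/17, -49/17) = -281/17.

-281/17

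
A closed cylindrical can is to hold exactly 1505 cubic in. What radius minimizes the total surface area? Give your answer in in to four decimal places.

With radius r and height h, πr²h = 1505 so h = 1505/(πr²), and S(r) = 2πr² + 2πrh = 2πr² + 2·1505/r.
S'(r) = 4πr − 2·1505/r² = 0 ⇒ r³ = 1505/(2π), so r ≈ 6.2104 and h = 2r ≈ 12.4208.
S''(r) = 4π + 4·1505/r³ > 0, so this is the minimum; S ≈ 727.0075.

6.2104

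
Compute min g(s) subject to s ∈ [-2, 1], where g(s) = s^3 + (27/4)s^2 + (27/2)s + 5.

The derivative is 3s^2 + (27/2)s + 27/2, whose only zero in [-2, 1] is s = -3/2.
Candidates: g(-2) = -3,  g(-3/2) = -55/16,  g(1) = 105/4.
So the minimum is g(-3/2) = -55/16.

-55/16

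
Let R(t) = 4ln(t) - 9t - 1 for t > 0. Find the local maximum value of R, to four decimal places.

R'(t) = 4/t − 9 = 0 gives t = 4/9.
R''(t) = -4/t², which is negative for t > 0, so this is a local maximum.
R(4/9) = 4·ln(4/9) - 4 - 1 ≈ -8.2437.

-8.2437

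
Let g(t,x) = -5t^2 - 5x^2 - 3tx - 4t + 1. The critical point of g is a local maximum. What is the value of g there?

171/91

∂g/∂t = -10t - 3x - 4 = 0 and ∂g/∂x = -3t - 10x = 0, so (t, x) = (-40/91, 12/91).
The Hessian has g_{tt} = -10, g_{xx} = -10, g_{tx} = -3, giving D = 91 > 0 with g_{tt} < 0, so the point is a local maximum.
g(-40/91, 12/91) = 171/91.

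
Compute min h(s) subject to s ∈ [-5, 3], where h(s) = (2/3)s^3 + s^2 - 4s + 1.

-112/3

h'(s) = 2s^2 + 2s - 4, which vanishes at s = -2 and s = 1.
Compare values at every candidate in [-5, 3]: h(-5) = -112/3,  h(-2) = 23/3,  h(1) = -4/3,  h(3) = 16.
Hence the absolute minimum is -112/3 at s = -5.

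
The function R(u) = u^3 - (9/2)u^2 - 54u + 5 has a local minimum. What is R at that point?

R'(u) = 3u^2 - 9u - 54 = 0 at u = -3, 6.
Second-derivative test with R''(u) = 6u - 9: R''(-3) = -27 < 0 ⇒ local maximum; R''(6) = 27 > 0 ⇒ local minimum.
So the local minimum value is R(6) = -265.

-265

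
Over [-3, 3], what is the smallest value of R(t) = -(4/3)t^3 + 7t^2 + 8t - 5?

Differentiating, R'(t) = -4t^2 + 14t + 8; whose only zero in [-3, 3] is t = -1/2.
Compare values at every candidate in [-3, 3]: R(-3) = 70; R(-1/2) = -85/12; R(3) = 46.
The minimum over the interval is -85/12, attained at t = -1/2.

-85/12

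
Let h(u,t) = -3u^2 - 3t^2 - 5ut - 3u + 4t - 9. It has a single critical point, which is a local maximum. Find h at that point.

∂h/∂u = -6u - 5t - 3 = 0 and ∂h/∂t = -5u - 6t + 4 = 0, so (u, t) = (-38/11, 39/11).
The Hessian has h_{uu} = -6, h_{tt} = -6, h_{ut} = -5, giving D = 11 > 0 with h_{uu} < 0, so the point is a local maximum.
h(-38/11, 39/11) = 36/11.

36/11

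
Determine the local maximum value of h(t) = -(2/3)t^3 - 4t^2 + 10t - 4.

4/3

Critical points: h'(t) = -2t^2 - 8t + 10 vanishes at t = -5, 1.
Second-derivative test with h''(t) = -4t - 8: h''(-5) = 12 > 0 ⇒ local minimum; h''(1) = -12 < 0 ⇒ local maximum.
Thus h has its local maximum at t = 1, with value 4/3.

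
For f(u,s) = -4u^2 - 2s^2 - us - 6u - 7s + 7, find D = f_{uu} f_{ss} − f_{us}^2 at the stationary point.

∂f/∂u = -8u - s - 6 = 0 and ∂f/∂s = -u - 4s - 7 = 0, so (u, s) = (-17/31, -50/31).
The Hessian has f_{uu} = -8, f_{ss} = -4, f_{us} = -1, giving D = 31 > 0 with f_{uu} < 0, so the point is a local maximum.
D = (-8)·(-4) − (-1)^2 = 31.

31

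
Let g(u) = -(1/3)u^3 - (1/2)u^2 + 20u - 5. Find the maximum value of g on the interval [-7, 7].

The derivative is -u^2 - u + 20, which vanishes at u = -5 and u = 4.
Candidates: g(-7) = -331/6,  g(-5) = -455/6,  g(4) = 137/3,  g(7) = -23/6.
Hence the absolute maximum is 137/3 at u = 4.

137/3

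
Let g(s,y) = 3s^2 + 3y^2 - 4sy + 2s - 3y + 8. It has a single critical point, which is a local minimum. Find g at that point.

29/4

∂g/∂s = 6s - 4y + 2 = 0 and ∂g/∂y = -4s + 6y - 3 = 0, so (s, y) = (0, 1/2).
The Hessian has g_{ss} = 6, g_{yy} = 6, g_{sy} = -4, giving D = 20 > 0 with g_{ss} > 0, so the point is a local minimum.
g(0, 1/2) = 29/4.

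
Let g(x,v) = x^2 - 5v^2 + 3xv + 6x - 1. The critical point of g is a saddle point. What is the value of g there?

∂g/∂x = 2x + 3v + 6 = 0 and ∂g/∂v = 3x - 10v = 0, so (x, v) = (-60/29, -18/29).
The Hessian has g_{xx} = 2, g_{vv} = -10, g_{xv} = 3, giving D = -29 < 0, so the point is a saddle point.
g(-60/29, -18/29) = -209/29.

-209/29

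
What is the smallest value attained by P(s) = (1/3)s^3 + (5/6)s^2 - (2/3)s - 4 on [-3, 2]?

-667/162

Differentiating, P'(s) = s^2 + (5/3)s - 2/3; which vanishes at s = -2 and s = 1/3.
Evaluating at the critical points and endpoints: P(-3) = -7/2; P(-2) = -2; P(1/3) = -667/162; P(2) = 2/3.
Hence the absolute minimum is -667/162 at s = 1/3.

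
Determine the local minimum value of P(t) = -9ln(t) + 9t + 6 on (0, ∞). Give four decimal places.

P'(t) = -9/t + 9 = 0 gives t = 1.
P''(t) = 9/t², which is positive for t > 0, so this is a local minimum.
P(1) = -9·ln(1) + 9 + 6 ≈ 15.0000.

15.0000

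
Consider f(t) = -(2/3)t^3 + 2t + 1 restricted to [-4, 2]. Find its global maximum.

The derivative is -2t^2 + 2, which vanishes at t = -1 and t = 1.
Evaluating at the critical points and endpoints: f(-4) = 107/3, f(-1) = -1/3, f(1) = 7/3, f(2) = -1/3.
So the maximum is f(-4) = 107/3.

107/3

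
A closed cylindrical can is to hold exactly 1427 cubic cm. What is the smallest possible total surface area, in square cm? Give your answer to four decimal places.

701.6662

With radius r and height h, πr²h = 1427 so h = 1427/(πr²), and S(r) = 2πr² + 2πrh = 2πr² + 2·1427/r.
S'(r) = 4πr − 2·1427/r² = 0 ⇒ r³ = 1427/(2π), so r ≈ 6.1012 and h = 2r ≈ 12.2024.
S''(r) = 4π + 4·1427/r³ > 0, so this is the minimum; S ≈ 701.6662.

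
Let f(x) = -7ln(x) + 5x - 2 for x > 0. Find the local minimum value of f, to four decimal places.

2.6447

f'(x) = -7/x + 5 = 0 gives x = 7/5.
f''(x) = 7/x², which is positive for x > 0, so this is a local minimum.
f(7/5) = -7·ln(7/5) + 7 - 2 ≈ 2.6447.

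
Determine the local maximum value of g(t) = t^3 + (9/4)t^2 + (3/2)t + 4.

15/4

Critical points: g'(t) = 3t^2 + (9/2)t + 3/2 vanishes at t = -1, -1/2.
g''(t) = 6t + 9/2. g''(-1) = -3/2 < 0 ⇒ local maximum; g''(-1/2) = 3/2 > 0 ⇒ local minimum.
The local maximum is g(-1) = 15/4.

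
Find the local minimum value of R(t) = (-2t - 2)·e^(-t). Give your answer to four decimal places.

-2.0000

By the product rule, R'(t) = (2t)·e^(-t). Since e^(-t) > 0, the only critical point is t = 0.
R''(0) has the same sign as 2 > 0, so this is a local minimum.
R(0) = (-2)·e^(0) ≈ -2.0000.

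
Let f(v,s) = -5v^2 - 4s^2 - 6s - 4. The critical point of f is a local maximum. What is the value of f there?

∂f/∂v = -10v = 0 and ∂f/∂s = -8s - 6 = 0, so (v, s) = (0, -3/4).
The Hessian has f_{vv} = -10, f_{ss} = -8, f_{vs} = 0, giving D = 80 > 0 with f_{vv} < 0, so the point is a local maximum.
f(0, -3/4) = -7/4.

-7/4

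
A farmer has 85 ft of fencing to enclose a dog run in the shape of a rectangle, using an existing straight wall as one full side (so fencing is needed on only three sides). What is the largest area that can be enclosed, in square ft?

7225/8

Let the sides perpendicular to the wall have length x and the parallel side y, so 2x + y = 85 and the area is A = xy = x(85 − 2x).
A'(x) = 85 − 4x = 0 gives x = 85/4, and A''(x) = −4 < 0 confirms a maximum.
Then y = 85 − 2·85/4 = 85/2 and A = 7225/8.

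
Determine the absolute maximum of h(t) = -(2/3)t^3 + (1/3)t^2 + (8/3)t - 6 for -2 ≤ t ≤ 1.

The derivative is -2t^2 + (2/3)t + 8/3, whose only zero in [-2, 1] is t = -1.
Compare values at every candidate in [-2, 1]: h(-2) = -14/3; h(-1) = -23/3; h(1) = -11/3.
The maximum over the interval is -11/3, attained at t = 1.

-11/3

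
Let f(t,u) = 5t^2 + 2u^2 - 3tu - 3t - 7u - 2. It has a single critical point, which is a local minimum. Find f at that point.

∂f/∂t = 10t - 3u - 3 = 0 and ∂f/∂u = -3t + 4u - 7 = 0, so (t, u) = (33/31, 79/31).
The Hessian has f_{tt} = 10, f_{uu} = 4, f_{tu} = -3, giving D = 31 > 0 with f_{tt} > 0, so the point is a local minimum.
f(33/31, 79/31) = -388/31.

-388/31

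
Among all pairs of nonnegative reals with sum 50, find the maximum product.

With x + y = 50, the product is P(x) = x(50 − x).
P'(x) = 50 − 2x = 0 gives x = 25; P'' = −2 < 0, so this is the maximum.
P = 25·25 = 625.

625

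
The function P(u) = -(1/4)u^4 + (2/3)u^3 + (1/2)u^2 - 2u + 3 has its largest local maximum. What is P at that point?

55/12

P'(u) = -u^3 + 2u^2 + u - 2. Setting P'(u) = 0 gives u ∈ {-1, 1, 2}.
Since P''(u) = -3u^2 + 4u + 1, we get P''(-1) = -6 < 0 ⇒ local maximum; P''(1) = 2 > 0 ⇒ local minimum; P''(2) = -3 < 0 ⇒ local maximum.
So the largest local maximum value is P(-1) = 55/12.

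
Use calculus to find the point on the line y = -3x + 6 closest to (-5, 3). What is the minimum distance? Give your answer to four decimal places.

Minimize D(x)^2 = (x + 5)^2 + (-3x + 3)^2.
d/dx[D^2] = 2(x + 5) + 2·(-3)·(-3x + 3) = 0 ⇒ x = 2/5.
Then y = 24/5 and the distance is √(162/5) ≈ 5.6921.

5.6921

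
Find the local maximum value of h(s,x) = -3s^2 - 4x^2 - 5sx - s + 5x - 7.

∂h/∂s = -6s - 5x - 1 = 0 and ∂h/∂x = -5s - 8x + 5 = 0, so (s, x) = (-33/23, 35/23).
The Hessian has h_{ss} = -6, h_{xx} = -8, h_{sx} = -5, giving D = 23 > 0 with h_{ss} < 0, so the point is a local maximum.
h(-33/23, 35/23) = -57/23.

-57/23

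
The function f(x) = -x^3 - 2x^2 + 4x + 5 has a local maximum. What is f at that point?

Critical points: f'(x) = -3x^2 - 4x + 4 vanishes at x = -2, 2/3.
f''(x) = -6x - 4. f''(-2) = 8 > 0 ⇒ local minimum; f''(2/3) = -8 < 0 ⇒ local maximum.
So the local maximum value is f(2/3) = 175/27.

175/27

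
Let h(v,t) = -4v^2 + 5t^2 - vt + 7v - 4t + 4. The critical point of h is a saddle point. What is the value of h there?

53/9

∂h/∂v = -8v - t + 7 = 0 and ∂h/∂t = -v + 10t - 4 = 0, so (v, t) = (22/27, 13/27).
The Hessian has h_{vv} = -8, h_{tt} = 10, h_{vt} = -1, giving D = -81 < 0, so the point is a saddle point.
h(22/27, 13/27) = 53/9.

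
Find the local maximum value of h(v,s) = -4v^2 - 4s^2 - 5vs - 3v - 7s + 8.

439/39

∂h/∂v = -8v - 5s - 3 = 0 and ∂h/∂s = -5v - 8s - 7 = 0, so (v, s) = (11/39, -41/39).
The Hessian has h_{vv} = -8, h_{ss} = -8, h_{vs} = -5, giving D = 39 > 0 with h_{vv} < 0, so the point is a local maximum.
h(11/39, -41/39) = 439/39.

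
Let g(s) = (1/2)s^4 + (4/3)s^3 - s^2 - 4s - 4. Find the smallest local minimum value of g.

-43/6

g'(s) = 2s^3 + 4s^2 - 2s - 4. Setting g'(s) = 0 gives s ∈ {-2, -1, 1}.
Second-derivative test with g''(s) = 6s^2 + 8s - 2: g''(-2) = 6 > 0 ⇒ local minimum; g''(-1) = -4 < 0 ⇒ local maximum; g''(1) = 12 > 0 ⇒ local minimum.
So the smallest local minimum value is g(1) = -43/6.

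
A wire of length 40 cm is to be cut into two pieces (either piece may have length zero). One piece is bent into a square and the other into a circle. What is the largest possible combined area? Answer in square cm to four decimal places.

Let x be the length used for the square. Square side x/4; circle radius (40−x)/(2π).
A(x) = (x/4)² + π·((40−x)/(2π))² = x²/16 + (40−x)²/(4π) for 0 ≤ x ≤ 40. A'(x) = x/8 − (40−x)/(2π) = 0 gives x = 4·40/(π+4) ≈ 22.4040.
A'' > 0, so the interior critical point is a minimum; the maximum is at an endpoint. A(0) = 127.3240 and A(40) = 100.0000, so the largest area is 127.3240.

127.3240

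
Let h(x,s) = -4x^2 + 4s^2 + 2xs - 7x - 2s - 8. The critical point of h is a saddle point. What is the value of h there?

-98/17

∂h/∂x = -8x + 2s - 7 = 0 and ∂h/∂s = 2x + 8s - 2 = 0, so (x, s) = (-13/17, 15/34).
The Hessian has h_{xx} = -8, h_{ss} = 8, h_{xs} = 2, giving D = -68 < 0, so the point is a saddle point.
h(-13/17, 15/34) = -98/17.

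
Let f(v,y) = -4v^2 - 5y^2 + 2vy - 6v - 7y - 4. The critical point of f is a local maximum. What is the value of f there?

39/19

∂f/∂v = -8v + 2y - 6 = 0 and ∂f/∂y = 2v - 10y - 7 = 0, so (v, y) = (-37/38, -17/19).
The Hessian has f_{vv} = -8, f_{yy} = -10, f_{vy} = 2, giving D = 76 > 0 with f_{vv} < 0, so the point is a local maximum.
f(-37/38, -17/19) = 39/19.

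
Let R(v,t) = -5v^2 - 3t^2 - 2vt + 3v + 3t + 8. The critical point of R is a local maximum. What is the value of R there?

251/28

∂R/∂v = -10v - 2t + 3 = 0 and ∂R/∂t = -2v - 6t + 3 = 0, so (v, t) = (3/14, 3/7).
The Hessian has R_{vv} = -10, R_{tt} = -6, R_{vt} = -2, giving D = 56 > 0 with R_{vv} < 0, so the point is a local maximum.
R(3/14, 3/7) = 251/28.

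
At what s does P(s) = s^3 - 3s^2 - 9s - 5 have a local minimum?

Critical points: P'(s) = 3s^2 - 6s - 9 vanishes at s = -1, 3.
Since P''(s) = 6s - 6, we get P''(-1) = -12 < 0 ⇒ local maximum; P''(3) = 12 > 0 ⇒ local minimum.
The local minimum is P(3) = -32.

3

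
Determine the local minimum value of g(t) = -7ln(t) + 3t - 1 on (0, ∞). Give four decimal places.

g'(t) = -7/t + 3 = 0 gives t = 7/3.
g''(t) = 7/t², which is positive for t > 0, so this is a local minimum.
g(7/3) = -7·ln(7/3) + 7 - 1 ≈ 0.0689.

0.0689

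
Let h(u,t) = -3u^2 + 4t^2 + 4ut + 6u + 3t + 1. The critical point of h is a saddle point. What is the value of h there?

∂h/∂u = -6u + 4t + 6 = 0 and ∂h/∂t = 4u + 8t + 3 = 0, so (u, t) = (9/16, -21/32).
The Hessian has h_{uu} = -6, h_{tt} = 8, h_{ut} = 4, giving D = -64 < 0, so the point is a saddle point.
h(9/16, -21/32) = 109/64.

109/64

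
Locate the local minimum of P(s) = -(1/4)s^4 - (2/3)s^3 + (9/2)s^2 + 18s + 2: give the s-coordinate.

-2

P'(s) = -s^3 - 2s^2 + 9s + 18 = 0 at s = -3, -2, 3.
Second-derivative test with P''(s) = -3s^2 - 4s + 9: P''(-3) = -6 < 0 ⇒ local maximum; P''(-2) = 5 > 0 ⇒ local minimum; P''(3) = -30 < 0 ⇒ local maximum.
Thus P has its local minimum at s = -2, with value -44/3.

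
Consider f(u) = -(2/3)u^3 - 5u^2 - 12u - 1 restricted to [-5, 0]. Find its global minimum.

Differentiating, f'(u) = -2u^2 - 10u - 12; which vanishes at u = -3 and u = -2.
Evaluating at the critical points and endpoints: f(-5) = 52/3, f(-3) = 8, f(-2) = 25/3, f(0) = -1.
Hence the absolute minimum is -1 at u = 0.

-1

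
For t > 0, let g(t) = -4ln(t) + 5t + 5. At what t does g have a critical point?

4/5

g'(t) = -4/t + 5 = 0 gives t = 4/5.
g''(t) = 4/t², which is positive for t > 0, so this is a local minimum.
g(4/5) = -4·ln(4/5) + 4 + 5 ≈ 9.8926.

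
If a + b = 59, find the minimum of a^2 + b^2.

With a + b = 59, a^2 + b^2 = a^2 + (59 − a)^2.
The derivative 2a − 2(59 − a) = 4a − 118 vanishes at a = 59/2; second derivative 4 > 0, a minimum.
The minimum is 2·(59/2)^2 = 3481/2.

3481/2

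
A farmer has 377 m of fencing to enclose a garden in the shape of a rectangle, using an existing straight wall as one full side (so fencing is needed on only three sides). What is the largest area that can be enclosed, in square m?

142129/8

Let the sides perpendicular to the wall have length x and the parallel side y, so 2x + y = 377 and the area is A = xy = x(377 − 2x).
A'(x) = 377 − 4x = 0 gives x = 377/4, and A''(x) = −4 < 0 confirms a maximum.
Then y = 377 − 2·377/4 = 377/2 and A = 142129/8.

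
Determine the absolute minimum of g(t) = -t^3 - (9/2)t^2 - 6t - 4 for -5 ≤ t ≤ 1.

-31/2

g'(t) = -3t^2 - 9t - 6, which vanishes at t = -2 and t = -1.
Evaluating at the critical points and endpoints: g(-5) = 77/2; g(-2) = -2; g(-1) = -3/2; g(1) = -31/2.
The minimum over the interval is -31/2, attained at t = 1.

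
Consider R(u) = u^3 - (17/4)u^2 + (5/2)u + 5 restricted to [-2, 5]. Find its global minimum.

Differentiating, R'(u) = 3u^2 - (17/2)u + 5/2; which vanishes at u = 1/3 and u = 5/2.
Candidates: R(-2) = -25; R(1/3) = 583/108; R(5/2) = 5/16; R(5) = 145/4.
So the minimum is R(-2) = -25.

-25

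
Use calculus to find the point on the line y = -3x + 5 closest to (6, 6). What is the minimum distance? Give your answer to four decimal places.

6.0083

Minimize D(x)^2 = (x - 6)^2 + (-3x - 1)^2.
d/dx[D^2] = 2(x - 6) + 2·(-3)·(-3x - 1) = 0 ⇒ x = 3/10.
Then y = 41/10 and the distance is √(361/10) ≈ 6.0083.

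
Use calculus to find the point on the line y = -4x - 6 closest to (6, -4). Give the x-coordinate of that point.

-2/17

Minimize D(x)^2 = (x - 6)^2 + (-4x - 2)^2.
d/dx[D^2] = 2(x - 6) + 2·(-4)·(-4x - 2) = 0 ⇒ x = -2/17.
Then y = -94/17 and the distance is √(676/17) ≈ 6.3059.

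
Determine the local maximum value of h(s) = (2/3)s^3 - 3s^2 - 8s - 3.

4/3

Critical points: h'(s) = 2s^2 - 6s - 8 vanishes at s = -1, 4.
Since h''(s) = 4s - 6, we get h''(-1) = -10 < 0 ⇒ local maximum; h''(4) = 10 > 0 ⇒ local minimum.
Thus h has its local maximum at s = -1, with value 4/3.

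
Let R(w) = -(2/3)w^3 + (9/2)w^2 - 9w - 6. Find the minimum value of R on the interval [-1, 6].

R'(w) = -2w^2 + 9w - 9, which vanishes at w = 3/2 and w = 3.
Evaluating at the critical points and endpoints: R(-1) = 49/6,  R(3/2) = -93/8,  R(3) = -21/2,  R(6) = -42.
The minimum over the interval is -42, attained at w = 6.

-42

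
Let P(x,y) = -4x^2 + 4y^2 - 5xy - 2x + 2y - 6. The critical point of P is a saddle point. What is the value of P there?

-554/89

∂P/∂x = -8x - 5y - 2 = 0 and ∂P/∂y = -5x + 8y + 2 = 0, so (x, y) = (-6/89, -26/89).
The Hessian has P_{xx} = -8, P_{yy} = 8, P_{xy} = -5, giving D = -89 < 0, so the point is a saddle point.
P(-6/89, -26/89) = -554/89.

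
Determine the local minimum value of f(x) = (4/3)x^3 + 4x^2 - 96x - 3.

f'(x) = 4x^2 + 8x - 96 = 0 at x = -6, 4.
Second-derivative test with f''(x) = 8x + 8: f''(-6) = -40 < 0 ⇒ local maximum; f''(4) = 40 > 0 ⇒ local minimum.
The local minimum is f(4) = -713/3.

-713/3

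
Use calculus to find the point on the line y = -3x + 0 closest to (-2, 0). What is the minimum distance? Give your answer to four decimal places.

1.8974

Minimize D(x)^2 = (x + 2)^2 + (-3x)^2.
d/dx[D^2] = 2(x + 2) + 2·(-3)·(-3x) = 0 ⇒ x = -1/5.
Then y = 3/5 and the distance is √(18/5) ≈ 1.8974.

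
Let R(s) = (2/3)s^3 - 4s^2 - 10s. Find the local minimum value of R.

R'(s) = 2s^2 - 8s - 10. Setting R'(s) = 0 gives s ∈ {-1, 5}.
R''(s) = 4s - 8. R''(-1) = -12 < 0 ⇒ local maximum; R''(5) = 12 > 0 ⇒ local minimum.
So the local minimum value is R(5) = -200/3.

-200/3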